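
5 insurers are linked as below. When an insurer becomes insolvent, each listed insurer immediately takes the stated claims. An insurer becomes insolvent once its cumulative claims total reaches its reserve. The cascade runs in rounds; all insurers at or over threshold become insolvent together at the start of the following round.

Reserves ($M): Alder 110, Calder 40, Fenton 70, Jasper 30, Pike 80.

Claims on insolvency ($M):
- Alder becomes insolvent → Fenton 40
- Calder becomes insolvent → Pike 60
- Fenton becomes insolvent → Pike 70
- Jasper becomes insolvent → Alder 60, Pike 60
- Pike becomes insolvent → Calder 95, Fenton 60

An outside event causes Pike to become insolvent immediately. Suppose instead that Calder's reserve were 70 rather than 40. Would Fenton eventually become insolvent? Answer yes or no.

no

With Calder's reserve at 70:
Round 1 — Pike becomes insolvent (initial).
  Calder: +95 → 95 ≥ 70
  Fenton: +60 → 60 < 70
Round 2 — Calder becomes insolvent.
No further insolvencies.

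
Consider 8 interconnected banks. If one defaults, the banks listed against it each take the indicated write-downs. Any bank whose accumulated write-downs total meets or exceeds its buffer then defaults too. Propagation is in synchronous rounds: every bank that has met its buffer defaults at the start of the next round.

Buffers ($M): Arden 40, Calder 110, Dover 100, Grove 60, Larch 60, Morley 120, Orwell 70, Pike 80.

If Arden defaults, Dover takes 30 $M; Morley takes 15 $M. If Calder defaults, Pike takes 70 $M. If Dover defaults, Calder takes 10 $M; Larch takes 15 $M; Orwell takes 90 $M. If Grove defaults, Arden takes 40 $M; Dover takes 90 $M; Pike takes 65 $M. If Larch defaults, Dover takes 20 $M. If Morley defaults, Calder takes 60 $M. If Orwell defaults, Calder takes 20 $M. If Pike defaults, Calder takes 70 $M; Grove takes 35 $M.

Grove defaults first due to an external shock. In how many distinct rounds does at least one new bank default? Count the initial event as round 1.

4

Round 1 — Grove defaults (initial).
  Arden: +40 → 40 ≥ 40
  Dover: +90 → 90 < 100
  Pike: +65 → 65 < 80
Round 2 — Arden defaults.
  Dover: +30 → 120 ≥ 100
  Morley: +15 → 15 < 120
Round 3 — Dover defaults.
  Calder: +10 → 10 < 110
  Larch: +15 → 15 < 60
  Orwell: +90 → 90 ≥ 70
Round 4 — Orwell defaults.
  Calder: +20 → 30 < 110
No further defaults.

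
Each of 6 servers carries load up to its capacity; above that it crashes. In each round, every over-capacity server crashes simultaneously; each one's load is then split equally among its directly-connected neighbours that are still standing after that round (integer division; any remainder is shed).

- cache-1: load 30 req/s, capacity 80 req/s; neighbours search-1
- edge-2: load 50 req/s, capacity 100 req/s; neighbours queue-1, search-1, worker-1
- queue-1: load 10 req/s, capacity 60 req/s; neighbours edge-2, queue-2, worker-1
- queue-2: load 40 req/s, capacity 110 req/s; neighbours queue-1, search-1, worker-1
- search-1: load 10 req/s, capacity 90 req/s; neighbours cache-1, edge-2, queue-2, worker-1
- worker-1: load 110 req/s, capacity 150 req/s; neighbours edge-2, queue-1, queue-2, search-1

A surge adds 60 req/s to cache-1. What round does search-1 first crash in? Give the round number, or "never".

Round 1 — cache-1 at 90 > 80. cache-1 crashes.
  cache-1 sheds 90 req/s to search-1: 90 each.
    search-1: 10+90 = 100 > 90
Round 2 — search-1 crashes.
  search-1 sheds 100 req/s to edge-2, queue-2, worker-1: 33 each (1 lost).
    edge-2: 50+33 = 83 ≤ 100
    queue-2: 40+33 = 73 ≤ 110
    worker-1: 110+33 = 143 ≤ 150
No further crashes.

2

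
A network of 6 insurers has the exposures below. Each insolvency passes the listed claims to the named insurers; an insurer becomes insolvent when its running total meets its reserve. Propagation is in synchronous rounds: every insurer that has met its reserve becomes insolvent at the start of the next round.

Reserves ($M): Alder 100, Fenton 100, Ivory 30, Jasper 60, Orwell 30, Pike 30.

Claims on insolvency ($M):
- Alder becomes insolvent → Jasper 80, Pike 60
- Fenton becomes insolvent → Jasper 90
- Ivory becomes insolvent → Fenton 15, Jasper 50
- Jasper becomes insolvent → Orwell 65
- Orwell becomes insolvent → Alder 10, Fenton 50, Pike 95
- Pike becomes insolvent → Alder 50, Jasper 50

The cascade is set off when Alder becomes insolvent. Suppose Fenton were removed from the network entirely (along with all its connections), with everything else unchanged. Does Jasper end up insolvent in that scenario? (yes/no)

With Fenton removed:
Round 1 — Alder becomes insolvent (initial).
  Jasper: +80 → 80 ≥ 60
  Pike: +60 → 60 ≥ 30
Round 2 — Jasper, Pike become insolvent.
  Orwell: +65 → 65 ≥ 30
Round 3 — Orwell becomes insolvent.
No further insolvencies.

yes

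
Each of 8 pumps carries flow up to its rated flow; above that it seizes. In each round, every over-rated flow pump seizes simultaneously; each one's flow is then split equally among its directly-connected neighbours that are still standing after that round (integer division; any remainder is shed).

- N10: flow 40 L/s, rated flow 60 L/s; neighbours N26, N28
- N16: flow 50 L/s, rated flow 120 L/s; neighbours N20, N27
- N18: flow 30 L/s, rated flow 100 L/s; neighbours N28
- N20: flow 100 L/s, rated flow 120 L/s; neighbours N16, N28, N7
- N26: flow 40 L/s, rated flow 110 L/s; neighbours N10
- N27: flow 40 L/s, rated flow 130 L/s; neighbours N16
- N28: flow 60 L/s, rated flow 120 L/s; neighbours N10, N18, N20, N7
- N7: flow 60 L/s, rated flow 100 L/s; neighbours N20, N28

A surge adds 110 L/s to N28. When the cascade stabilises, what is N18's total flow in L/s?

Round 1 — N28 at 170 > 120. N28 seizes.
  N28 sheds 170 L/s to N10, N18, N20, N7: 42 each (2 lost).
    N10: 40+42 = 82 > 60
    N18: 30+42 = 72 ≤ 100
    N20: 100+42 = 142 > 120
    N7: 60+42 = 102 > 100
Round 2 — N10, N20, N7 seize.
  N10 sheds 82 L/s to N26: 82 each.
    N26: 40+82 = 122 > 110
  N20 sheds 142 L/s to N16: 142 each.
    N16: 50+142 = 192 > 120
  N7 sheds 102 L/s: no online neighbours, lost.
Round 3 — N16, N26 seize.
  N16 sheds 192 L/s to N27: 192 each.
    N27: 40+192 = 232 > 130
  N26 sheds 122 L/s: no online neighbours, lost.
Round 4 — N27 seizes.
  N27 sheds 232 L/s: no online neighbours, lost.
No further seizures.

72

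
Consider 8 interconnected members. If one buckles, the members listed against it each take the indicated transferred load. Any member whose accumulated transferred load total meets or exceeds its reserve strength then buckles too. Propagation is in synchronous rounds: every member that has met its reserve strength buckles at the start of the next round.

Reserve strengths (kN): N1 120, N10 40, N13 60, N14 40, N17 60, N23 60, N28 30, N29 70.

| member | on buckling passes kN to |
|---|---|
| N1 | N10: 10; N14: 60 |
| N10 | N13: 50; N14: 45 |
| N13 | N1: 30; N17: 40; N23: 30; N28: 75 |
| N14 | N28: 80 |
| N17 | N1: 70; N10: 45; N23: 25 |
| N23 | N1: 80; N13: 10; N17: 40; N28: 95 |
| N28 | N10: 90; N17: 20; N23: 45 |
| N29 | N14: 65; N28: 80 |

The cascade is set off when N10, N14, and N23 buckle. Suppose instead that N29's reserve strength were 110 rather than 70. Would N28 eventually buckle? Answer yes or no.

With N29's reserve strength at 110:
Round 1 — N10, N14, N23 buckle (initial).
  N1: +80 → 80 < 120
  N13: +50+10 → 60 ≥ 60
  N17: +40 → 40 < 60
  N28: +80+95 → 175 ≥ 30
Round 2 — N13, N28 buckle.
  N1: +30 → 110 < 120
  N17: +40+20 → 100 ≥ 60
Round 3 — N17 buckles.
  N1: +70 → 180 ≥ 120
Round 4 — N1 buckles.
No further bucklings.

yes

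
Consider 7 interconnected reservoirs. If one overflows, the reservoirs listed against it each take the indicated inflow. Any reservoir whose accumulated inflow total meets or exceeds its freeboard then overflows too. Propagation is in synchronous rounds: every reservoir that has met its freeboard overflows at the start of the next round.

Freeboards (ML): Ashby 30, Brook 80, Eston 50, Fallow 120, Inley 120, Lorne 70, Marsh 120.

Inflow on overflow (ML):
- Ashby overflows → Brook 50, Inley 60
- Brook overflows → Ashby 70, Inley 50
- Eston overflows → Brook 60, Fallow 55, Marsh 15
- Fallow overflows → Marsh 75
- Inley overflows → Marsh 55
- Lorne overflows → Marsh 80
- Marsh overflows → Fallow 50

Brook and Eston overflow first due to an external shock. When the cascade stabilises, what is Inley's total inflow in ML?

Round 1 — Brook, Eston overflow (initial).
  Ashby: +70 → 70 ≥ 30
  Fallow: +55 → 55 < 120
  Inley: +50 → 50 < 120
  Marsh: +15 → 15 < 120
Round 2 — Ashby overflows.
  Inley: +60 → 110 < 120
No further overflows.

110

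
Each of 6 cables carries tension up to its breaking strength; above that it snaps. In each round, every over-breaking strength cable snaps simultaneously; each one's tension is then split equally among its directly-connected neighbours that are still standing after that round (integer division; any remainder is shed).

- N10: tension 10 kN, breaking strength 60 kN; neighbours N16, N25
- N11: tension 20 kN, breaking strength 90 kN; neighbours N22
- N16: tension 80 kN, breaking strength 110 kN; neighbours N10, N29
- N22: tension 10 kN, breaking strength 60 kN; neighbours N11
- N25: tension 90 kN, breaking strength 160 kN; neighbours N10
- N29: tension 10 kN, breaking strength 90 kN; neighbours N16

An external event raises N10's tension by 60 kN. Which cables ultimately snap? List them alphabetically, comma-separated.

Round 1 — N10 at 70 > 60. N10 snaps.
  N10 sheds 70 kN to N16, N25: 35 each.
    N16: 80+35 = 115 > 110
    N25: 90+35 = 125 ≤ 160
Round 2 — N16 snaps.
  N16 sheds 115 kN to N29: 115 each.
    N29: 10+115 = 125 > 90
Round 3 — N29 snaps.
  N29 sheds 125 kN: no online neighbours, lost.
No further breaks.

N10, N16, N29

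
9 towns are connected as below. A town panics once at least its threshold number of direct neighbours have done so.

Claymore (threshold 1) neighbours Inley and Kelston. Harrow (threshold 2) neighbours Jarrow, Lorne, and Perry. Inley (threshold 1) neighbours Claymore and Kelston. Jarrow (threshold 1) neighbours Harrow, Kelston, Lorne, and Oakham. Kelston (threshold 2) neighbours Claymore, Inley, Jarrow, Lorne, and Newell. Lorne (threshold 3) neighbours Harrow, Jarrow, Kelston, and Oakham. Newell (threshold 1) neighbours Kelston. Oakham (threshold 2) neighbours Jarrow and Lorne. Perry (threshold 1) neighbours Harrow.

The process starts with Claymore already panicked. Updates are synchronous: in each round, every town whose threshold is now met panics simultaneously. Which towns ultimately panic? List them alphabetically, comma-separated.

Round 1 — Claymore panics (initial).
Round 2 — checking thresholds:
  Inley: 1 of 2 neighbours ≥ 1, panics.
  Kelston: 1 of 5 neighbours < 2, below threshold.
Round 3 — checking thresholds:
  Kelston: 2 of 5 neighbours ≥ 2, panics.
Round 4 — checking thresholds:
  Jarrow: 1 of 4 neighbours ≥ 1, panics.
  Lorne: 1 of 4 neighbours < 3, below threshold.
  Newell: 1 of 1 neighbours ≥ 1, panics.
Round 5 — no new panics; cascade stops.

Claymore, Inley, Jarrow, Kelston, Newell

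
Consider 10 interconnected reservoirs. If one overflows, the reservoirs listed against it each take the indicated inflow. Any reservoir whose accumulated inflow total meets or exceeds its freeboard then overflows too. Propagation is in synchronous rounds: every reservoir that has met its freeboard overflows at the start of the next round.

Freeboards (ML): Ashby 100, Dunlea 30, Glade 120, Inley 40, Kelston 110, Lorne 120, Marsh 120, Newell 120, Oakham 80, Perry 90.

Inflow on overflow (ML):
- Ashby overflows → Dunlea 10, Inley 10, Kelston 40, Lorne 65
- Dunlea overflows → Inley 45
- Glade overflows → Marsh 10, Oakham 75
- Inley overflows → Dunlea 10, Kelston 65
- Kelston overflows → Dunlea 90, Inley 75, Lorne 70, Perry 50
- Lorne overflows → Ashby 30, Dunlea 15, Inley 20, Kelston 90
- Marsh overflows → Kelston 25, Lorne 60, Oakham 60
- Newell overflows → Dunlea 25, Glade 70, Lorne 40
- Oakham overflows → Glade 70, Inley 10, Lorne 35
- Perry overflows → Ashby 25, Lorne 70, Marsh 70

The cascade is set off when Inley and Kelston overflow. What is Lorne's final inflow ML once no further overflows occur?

Round 1 — Inley, Kelston overflow (initial).
  Dunlea: +10+90 → 100 ≥ 30
  Lorne: +70 → 70 < 120
  Perry: +50 → 50 < 90
Round 2 — Dunlea overflows.
No further overflows.

70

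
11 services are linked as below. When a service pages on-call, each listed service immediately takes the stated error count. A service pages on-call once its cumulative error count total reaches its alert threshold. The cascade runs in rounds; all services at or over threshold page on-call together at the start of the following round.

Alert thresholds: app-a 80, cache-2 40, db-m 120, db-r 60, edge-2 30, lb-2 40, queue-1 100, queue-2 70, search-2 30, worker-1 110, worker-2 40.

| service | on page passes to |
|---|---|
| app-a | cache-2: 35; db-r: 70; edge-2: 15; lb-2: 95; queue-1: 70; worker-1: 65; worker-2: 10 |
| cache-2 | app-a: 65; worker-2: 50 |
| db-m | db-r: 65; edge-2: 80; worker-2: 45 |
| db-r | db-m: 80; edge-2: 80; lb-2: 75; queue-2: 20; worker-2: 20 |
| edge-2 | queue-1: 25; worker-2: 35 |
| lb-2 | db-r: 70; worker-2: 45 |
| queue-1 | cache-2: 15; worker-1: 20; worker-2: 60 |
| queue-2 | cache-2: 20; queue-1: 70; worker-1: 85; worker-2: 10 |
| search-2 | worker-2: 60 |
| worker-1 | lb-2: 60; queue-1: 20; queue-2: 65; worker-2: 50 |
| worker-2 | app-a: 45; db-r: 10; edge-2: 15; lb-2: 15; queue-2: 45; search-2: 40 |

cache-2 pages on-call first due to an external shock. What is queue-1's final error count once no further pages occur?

95

Round 1 — cache-2 pages on-call (initial).
  app-a: +65 → 65 < 80
  worker-2: +50 → 50 ≥ 40
Round 2 — worker-2 pages on-call.
  app-a: +45 → 110 ≥ 80
  db-r: +10 → 10 < 60
  edge-2: +15 → 15 < 30
  lb-2: +15 → 15 < 40
  queue-2: +45 → 45 < 70
  search-2: +40 → 40 ≥ 30
Round 3 — app-a, search-2 page on-call.
  db-r: +70 → 80 ≥ 60
  edge-2: +15 → 30 ≥ 30
  lb-2: +95 → 110 ≥ 40
  queue-1: +70 → 70 < 100
  worker-1: +65 → 65 < 110
Round 4 — db-r, edge-2, lb-2 page on-call.
  db-m: +80 → 80 < 120
  queue-1: +25 → 95 < 100
  queue-2: +20 → 65 < 70
No further pages.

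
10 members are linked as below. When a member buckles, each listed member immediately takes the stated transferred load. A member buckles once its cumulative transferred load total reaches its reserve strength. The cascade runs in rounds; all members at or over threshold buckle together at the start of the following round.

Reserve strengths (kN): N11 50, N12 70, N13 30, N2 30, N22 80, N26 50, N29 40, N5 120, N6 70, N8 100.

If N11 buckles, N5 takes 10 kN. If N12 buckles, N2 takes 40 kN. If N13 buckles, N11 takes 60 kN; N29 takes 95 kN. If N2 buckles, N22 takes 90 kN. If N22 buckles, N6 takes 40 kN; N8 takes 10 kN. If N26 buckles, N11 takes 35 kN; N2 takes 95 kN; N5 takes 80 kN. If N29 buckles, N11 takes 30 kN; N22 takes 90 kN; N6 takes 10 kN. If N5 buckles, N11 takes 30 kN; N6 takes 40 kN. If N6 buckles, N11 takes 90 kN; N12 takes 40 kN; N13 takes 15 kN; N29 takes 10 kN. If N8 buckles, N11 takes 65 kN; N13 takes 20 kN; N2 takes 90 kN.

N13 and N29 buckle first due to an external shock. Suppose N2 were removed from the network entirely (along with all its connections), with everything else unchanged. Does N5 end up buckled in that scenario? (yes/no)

With N2 removed:
Round 1 — N13, N29 buckle (initial).
  N11: +60+30 → 90 ≥ 50
  N22: +90 → 90 ≥ 80
  N6: +10 → 10 < 70
Round 2 — N11, N22 buckle.
  N5: +10 → 10 < 120
  N6: +40 → 50 < 70
  N8: +10 → 10 < 100
No further bucklings.

no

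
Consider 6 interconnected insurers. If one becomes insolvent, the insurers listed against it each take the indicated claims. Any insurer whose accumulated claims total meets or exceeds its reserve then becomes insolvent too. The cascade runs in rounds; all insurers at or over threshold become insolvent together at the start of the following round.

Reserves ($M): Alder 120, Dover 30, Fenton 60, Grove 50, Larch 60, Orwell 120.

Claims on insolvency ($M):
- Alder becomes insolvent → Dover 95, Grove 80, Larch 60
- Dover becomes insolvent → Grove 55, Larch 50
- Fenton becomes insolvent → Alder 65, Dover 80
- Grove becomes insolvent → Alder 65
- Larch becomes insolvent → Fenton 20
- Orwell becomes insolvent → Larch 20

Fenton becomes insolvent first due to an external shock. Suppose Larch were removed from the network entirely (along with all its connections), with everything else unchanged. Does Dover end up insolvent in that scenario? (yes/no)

With Larch removed:
Round 1 — Fenton becomes insolvent (initial).
  Alder: +65 → 65 < 120
  Dover: +80 → 80 ≥ 30
Round 2 — Dover becomes insolvent.
  Grove: +55 → 55 ≥ 50
Round 3 — Grove becomes insolvent.
  Alder: +65 → 130 ≥ 120
Round 4 — Alder becomes insolvent.
No further insolvencies.

yes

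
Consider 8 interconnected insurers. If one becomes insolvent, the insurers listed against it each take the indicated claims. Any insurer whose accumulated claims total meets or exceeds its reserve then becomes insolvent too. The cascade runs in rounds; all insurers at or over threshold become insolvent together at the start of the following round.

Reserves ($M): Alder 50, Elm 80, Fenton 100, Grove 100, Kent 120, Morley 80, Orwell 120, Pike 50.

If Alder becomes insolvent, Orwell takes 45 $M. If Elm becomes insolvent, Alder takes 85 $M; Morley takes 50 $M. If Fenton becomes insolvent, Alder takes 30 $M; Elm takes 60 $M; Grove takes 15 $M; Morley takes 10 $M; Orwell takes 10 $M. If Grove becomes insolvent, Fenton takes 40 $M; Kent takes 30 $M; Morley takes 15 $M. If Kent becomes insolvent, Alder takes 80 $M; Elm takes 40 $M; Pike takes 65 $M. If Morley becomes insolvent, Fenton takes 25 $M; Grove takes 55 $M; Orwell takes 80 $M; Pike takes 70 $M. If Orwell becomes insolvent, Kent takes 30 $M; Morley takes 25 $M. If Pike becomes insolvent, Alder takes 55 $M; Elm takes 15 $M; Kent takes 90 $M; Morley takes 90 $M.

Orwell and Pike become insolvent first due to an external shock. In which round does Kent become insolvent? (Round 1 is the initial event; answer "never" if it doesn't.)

Round 1 — Orwell, Pike become insolvent (initial).
  Alder: +55 → 55 ≥ 50
  Elm: +15 → 15 < 80
  Kent: +30+90 → 120 ≥ 120
  Morley: +25+90 → 115 ≥ 80
Round 2 — Alder, Kent, Morley become insolvent.
  Elm: +40 → 55 < 80
  Fenton: +25 → 25 < 100
  Grove: +55 → 55 < 100
No further insolvencies.

2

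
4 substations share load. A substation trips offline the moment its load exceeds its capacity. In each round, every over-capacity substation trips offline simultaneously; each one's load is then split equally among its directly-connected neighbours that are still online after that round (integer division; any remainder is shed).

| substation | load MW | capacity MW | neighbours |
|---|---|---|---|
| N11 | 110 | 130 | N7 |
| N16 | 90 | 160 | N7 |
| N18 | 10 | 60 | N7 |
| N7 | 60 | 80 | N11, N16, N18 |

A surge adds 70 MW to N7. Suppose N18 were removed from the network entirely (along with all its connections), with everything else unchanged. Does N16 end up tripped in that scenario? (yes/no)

no

With N18 removed:
Round 1 — N7 at 130 > 80. N7 trips offline.
  N7 sheds 130 MW to N11, N16: 65 each.
    N11: 110+65 = 175 > 130
    N16: 90+65 = 155 ≤ 160
Round 2 — N11 trips offline.
  N11 sheds 175 MW: no online neighbours, lost.
No further trips.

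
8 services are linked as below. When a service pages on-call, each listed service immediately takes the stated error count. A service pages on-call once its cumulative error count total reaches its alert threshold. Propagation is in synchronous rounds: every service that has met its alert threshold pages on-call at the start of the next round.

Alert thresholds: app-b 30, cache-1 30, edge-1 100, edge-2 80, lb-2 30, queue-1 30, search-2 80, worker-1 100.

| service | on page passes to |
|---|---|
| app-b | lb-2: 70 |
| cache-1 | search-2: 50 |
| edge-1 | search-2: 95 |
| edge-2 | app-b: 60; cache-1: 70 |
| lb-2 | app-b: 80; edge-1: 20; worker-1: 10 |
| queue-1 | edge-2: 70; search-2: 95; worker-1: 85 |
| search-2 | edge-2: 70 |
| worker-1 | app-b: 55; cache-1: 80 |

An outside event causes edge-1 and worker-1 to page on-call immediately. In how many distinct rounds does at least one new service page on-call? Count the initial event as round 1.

Round 1 — edge-1, worker-1 page on-call (initial).
  app-b: +55 → 55 ≥ 30
  cache-1: +80 → 80 ≥ 30
  search-2: +95 → 95 ≥ 80
Round 2 — app-b, cache-1, search-2 page on-call.
  edge-2: +70 → 70 < 80
  lb-2: +70 → 70 ≥ 30
Round 3 — lb-2 pages on-call.
No further pages.

3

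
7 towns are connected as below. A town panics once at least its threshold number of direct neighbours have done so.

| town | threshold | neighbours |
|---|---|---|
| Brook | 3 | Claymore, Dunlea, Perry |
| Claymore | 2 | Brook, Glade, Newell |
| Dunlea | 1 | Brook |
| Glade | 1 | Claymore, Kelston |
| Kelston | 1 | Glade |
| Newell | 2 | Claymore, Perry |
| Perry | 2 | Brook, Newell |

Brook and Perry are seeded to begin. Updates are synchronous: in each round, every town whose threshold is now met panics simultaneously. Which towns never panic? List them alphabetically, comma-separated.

Claymore, Glade, Kelston, Newell

Round 1 — Brook, Perry panic (initial).
Round 2 — checking thresholds:
  Claymore: 1 of 3 neighbours < 2, not yet.
  Dunlea: 1 of 1 neighbours ≥ 1, panics.
  Newell: 1 of 2 neighbours < 2, not yet.
Round 3 — no new panics; cascade stops.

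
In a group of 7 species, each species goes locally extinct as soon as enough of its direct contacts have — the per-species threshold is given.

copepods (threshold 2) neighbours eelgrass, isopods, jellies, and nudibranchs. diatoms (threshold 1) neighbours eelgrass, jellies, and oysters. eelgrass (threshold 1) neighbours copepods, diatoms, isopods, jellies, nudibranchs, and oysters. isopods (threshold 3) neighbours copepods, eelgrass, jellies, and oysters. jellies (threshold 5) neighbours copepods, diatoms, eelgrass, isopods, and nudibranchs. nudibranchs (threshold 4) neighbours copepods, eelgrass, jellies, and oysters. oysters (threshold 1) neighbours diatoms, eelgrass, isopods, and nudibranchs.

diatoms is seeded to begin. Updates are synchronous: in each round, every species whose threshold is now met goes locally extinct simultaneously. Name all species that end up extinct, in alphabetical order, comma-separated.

diatoms, eelgrass, oysters

Round 1 — diatoms goes locally extinct (initial).
Round 2 — checking thresholds:
  eelgrass: 1 of 6 neighbours ≥ 1, goes locally extinct.
  jellies: 1 of 5 neighbours < 5, below threshold.
  oysters: 1 of 4 neighbours ≥ 1, goes locally extinct.
Round 3 — no new extinctions; cascade stops.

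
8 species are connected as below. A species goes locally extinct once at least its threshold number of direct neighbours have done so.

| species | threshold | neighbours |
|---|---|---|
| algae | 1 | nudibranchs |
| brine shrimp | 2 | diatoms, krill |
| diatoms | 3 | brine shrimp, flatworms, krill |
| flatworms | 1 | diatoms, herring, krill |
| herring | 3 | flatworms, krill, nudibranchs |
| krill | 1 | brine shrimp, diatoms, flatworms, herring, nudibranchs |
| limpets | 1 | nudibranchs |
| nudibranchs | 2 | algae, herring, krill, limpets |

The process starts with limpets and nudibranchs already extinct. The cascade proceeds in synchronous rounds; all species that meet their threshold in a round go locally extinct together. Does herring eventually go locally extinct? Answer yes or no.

yes

Round 1 — limpets, nudibranchs go locally extinct (initial).
Round 2 — checking thresholds:
  algae: 1 of 1 neighbours ≥ 1, goes locally extinct.
  herring: 1 of 3 neighbours < 3, not yet.
  krill: 1 of 5 neighbours ≥ 1, goes locally extinct.
Round 3 — checking thresholds:
  brine shrimp: 1 of 2 neighbours < 2, not yet.
  diatoms: 1 of 3 neighbours < 3, not yet.
  flatworms: 1 of 3 neighbours ≥ 1, goes locally extinct.
  herring: 2 of 3 neighbours < 3, not yet.
Round 4 — checking thresholds:
  brine shrimp: 1 of 2 neighbours < 2, not yet.
  diatoms: 2 of 3 neighbours < 3, not yet.
  herring: 3 of 3 neighbours ≥ 3, goes locally extinct.
Round 5 — no new extinctions; cascade stops.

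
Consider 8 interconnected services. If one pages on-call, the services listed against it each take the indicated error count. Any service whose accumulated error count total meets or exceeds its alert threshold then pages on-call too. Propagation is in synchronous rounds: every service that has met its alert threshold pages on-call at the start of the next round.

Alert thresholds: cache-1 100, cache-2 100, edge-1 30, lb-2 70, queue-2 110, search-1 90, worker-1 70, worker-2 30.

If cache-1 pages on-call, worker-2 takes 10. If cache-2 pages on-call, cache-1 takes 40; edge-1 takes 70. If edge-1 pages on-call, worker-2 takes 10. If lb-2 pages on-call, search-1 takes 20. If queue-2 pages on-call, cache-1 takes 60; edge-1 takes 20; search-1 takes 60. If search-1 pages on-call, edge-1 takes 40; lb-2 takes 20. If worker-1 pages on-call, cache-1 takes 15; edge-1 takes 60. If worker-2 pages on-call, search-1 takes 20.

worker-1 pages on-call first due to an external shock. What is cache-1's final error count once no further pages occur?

15

Round 1 — worker-1 pages on-call (initial).
  cache-1: +15 → 15 < 100
  edge-1: +60 → 60 ≥ 30
Round 2 — edge-1 pages on-call.
  worker-2: +10 → 10 < 30
No further pages.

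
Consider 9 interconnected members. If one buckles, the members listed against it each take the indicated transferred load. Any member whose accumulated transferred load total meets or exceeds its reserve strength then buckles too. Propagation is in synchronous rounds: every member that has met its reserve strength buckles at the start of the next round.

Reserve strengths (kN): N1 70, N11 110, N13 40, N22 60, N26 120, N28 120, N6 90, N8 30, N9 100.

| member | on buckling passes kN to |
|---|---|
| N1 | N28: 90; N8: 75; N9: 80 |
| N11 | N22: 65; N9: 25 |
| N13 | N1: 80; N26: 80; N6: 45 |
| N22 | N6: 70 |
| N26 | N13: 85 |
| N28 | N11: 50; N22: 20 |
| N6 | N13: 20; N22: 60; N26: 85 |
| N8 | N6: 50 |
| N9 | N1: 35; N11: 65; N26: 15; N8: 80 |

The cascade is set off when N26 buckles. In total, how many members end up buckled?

Round 1 — N26 buckles (initial).
  N13: +85 → 85 ≥ 40
Round 2 — N13 buckles.
  N1: +80 → 80 ≥ 70
  N6: +45 → 45 < 90
Round 3 — N1 buckles.
  N28: +90 → 90 < 120
  N8: +75 → 75 ≥ 30
  N9: +80 → 80 < 100
Round 4 — N8 buckles.
  N6: +50 → 95 ≥ 90
Round 5 — N6 buckles.
  N22: +60 → 60 ≥ 60
Round 6 — N22 buckles.
No further bucklings.

6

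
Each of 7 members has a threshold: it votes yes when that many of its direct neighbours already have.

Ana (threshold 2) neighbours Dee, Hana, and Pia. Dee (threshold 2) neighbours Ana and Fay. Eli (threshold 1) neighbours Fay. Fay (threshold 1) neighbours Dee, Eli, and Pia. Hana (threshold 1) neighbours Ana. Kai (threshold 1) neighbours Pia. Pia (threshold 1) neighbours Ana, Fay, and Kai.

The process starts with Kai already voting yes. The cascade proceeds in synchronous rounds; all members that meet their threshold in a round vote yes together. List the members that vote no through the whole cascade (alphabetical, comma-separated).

Round 1 — Kai votes yes (initial).
Round 2 — checking thresholds:
  Pia: 1 of 3 neighbours ≥ 1, votes yes.
Round 3 — checking thresholds:
  Ana: 1 of 3 neighbours < 2, not yet.
  Fay: 1 of 3 neighbours ≥ 1, votes yes.
Round 4 — checking thresholds:
  Ana: 1 of 3 neighbours < 2, not yet.
  Dee: 1 of 2 neighbours < 2, not yet.
  Eli: 1 of 1 neighbours ≥ 1, votes yes.
Round 5 — no new yes votes; cascade stops.

Ana, Dee, Hana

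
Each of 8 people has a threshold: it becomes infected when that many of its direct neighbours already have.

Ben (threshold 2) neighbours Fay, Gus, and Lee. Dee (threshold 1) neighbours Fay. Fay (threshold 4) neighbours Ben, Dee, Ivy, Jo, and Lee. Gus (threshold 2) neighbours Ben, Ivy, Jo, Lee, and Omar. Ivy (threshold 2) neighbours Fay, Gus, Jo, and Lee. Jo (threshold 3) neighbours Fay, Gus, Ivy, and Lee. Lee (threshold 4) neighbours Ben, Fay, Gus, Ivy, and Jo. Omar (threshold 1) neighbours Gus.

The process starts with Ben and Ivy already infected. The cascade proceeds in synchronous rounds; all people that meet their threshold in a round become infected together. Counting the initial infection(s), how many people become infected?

Round 1 — Ben, Ivy become infected (initial).
Round 2 — checking thresholds:
  Fay: 2 of 5 neighbours < 4, not yet.
  Gus: 2 of 5 neighbours ≥ 2, becomes infected.
  Jo: 1 of 4 neighbours < 3, not yet.
  Lee: 2 of 5 neighbours < 4, not yet.
Round 3 — checking thresholds:
  Fay: 2 of 5 neighbours < 4, not yet.
  Jo: 2 of 4 neighbours < 3, not yet.
  Lee: 3 of 5 neighbours < 4, not yet.
  Omar: 1 of 1 neighbours ≥ 1, becomes infected.
Round 4 — no new infections; cascade stops.

4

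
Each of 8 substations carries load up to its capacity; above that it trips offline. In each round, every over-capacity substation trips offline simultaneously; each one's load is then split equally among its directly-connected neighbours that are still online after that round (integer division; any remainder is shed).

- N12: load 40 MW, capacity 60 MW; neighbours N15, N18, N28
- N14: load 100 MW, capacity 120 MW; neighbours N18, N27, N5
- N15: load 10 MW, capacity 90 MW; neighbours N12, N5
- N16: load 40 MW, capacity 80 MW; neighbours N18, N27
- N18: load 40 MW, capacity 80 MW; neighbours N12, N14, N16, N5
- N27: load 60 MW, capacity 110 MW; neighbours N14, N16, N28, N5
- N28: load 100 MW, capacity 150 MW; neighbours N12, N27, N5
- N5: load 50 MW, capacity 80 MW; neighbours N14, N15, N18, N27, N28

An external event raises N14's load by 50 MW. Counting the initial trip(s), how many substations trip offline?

Round 1 — N14 at 150 > 120. N14 trips offline.
  N14 sheds 150 MW to N18, N27, N5: 50 each.
    N18: 40+50 = 90 > 80
    N27: 60+50 = 110 ≤ 110
    N5: 50+50 = 100 > 80
Round 2 — N18, N5 trip offline.
  N18 sheds 90 MW to N12, N16: 45 each.
    N12: 40+45 = 85 > 60
    N16: 40+45 = 85 > 80
  N5 sheds 100 MW to N15, N27, N28: 33 each (1 lost).
    N15: 10+33 = 43 ≤ 90
    N27: 110+33 = 143 > 110
    N28: 100+33 = 133 ≤ 150
Round 3 — N12, N16, N27 trip offline.
  N12 sheds 85 MW to N15, N28: 42 each (1 lost).
    N15: 43+42 = 85 ≤ 90
    N28: 133+42 = 175 > 150
  N16 sheds 85 MW: no online neighbours, lost.
  N27 sheds 143 MW to N28: 143 each.
    N28: 175+143 = 318 > 150
Round 4 — N28 trips offline.
  N28 sheds 318 MW: no online neighbours, lost.
No further trips.

7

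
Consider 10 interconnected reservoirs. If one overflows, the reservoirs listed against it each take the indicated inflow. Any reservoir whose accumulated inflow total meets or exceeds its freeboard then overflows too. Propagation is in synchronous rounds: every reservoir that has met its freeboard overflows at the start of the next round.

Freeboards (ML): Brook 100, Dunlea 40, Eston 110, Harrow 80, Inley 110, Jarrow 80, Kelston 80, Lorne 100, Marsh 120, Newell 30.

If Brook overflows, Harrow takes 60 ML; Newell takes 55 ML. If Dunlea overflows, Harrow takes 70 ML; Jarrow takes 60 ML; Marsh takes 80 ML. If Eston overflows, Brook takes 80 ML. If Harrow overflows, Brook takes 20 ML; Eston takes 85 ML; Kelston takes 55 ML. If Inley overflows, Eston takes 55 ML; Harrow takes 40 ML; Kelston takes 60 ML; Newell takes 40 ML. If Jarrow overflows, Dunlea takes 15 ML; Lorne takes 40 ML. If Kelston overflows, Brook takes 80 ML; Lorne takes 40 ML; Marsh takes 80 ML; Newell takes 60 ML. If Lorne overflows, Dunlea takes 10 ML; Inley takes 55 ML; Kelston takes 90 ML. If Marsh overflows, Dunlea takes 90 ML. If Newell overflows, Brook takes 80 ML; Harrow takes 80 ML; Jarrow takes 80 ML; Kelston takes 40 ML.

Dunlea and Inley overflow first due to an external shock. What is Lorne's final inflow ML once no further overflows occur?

80

Round 1 — Dunlea, Inley overflow (initial).
  Eston: +55 → 55 < 110
  Harrow: +70+40 → 110 ≥ 80
  Jarrow: +60 → 60 < 80
  Kelston: +60 → 60 < 80
  Marsh: +80 → 80 < 120
  Newell: +40 → 40 ≥ 30
Round 2 — Harrow, Newell overflow.
  Brook: +20+80 → 100 ≥ 100
  Eston: +85 → 140 ≥ 110
  Jarrow: +80 → 140 ≥ 80
  Kelston: +55+40 → 155 ≥ 80
Round 3 — Brook, Eston, Jarrow, Kelston overflow.
  Lorne: +40+40 → 80 < 100
  Marsh: +80 → 160 ≥ 120
Round 4 — Marsh overflows.
No further overflows.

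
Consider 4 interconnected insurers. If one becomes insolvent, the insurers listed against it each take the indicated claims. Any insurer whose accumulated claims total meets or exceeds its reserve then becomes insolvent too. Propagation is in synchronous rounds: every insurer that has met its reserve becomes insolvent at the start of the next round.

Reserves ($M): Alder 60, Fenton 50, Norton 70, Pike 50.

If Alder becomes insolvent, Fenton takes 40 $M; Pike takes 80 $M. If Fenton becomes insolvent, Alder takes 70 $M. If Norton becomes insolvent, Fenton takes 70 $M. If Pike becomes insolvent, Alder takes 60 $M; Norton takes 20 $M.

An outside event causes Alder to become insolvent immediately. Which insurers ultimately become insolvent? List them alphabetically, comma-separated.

Alder, Pike

Round 1 — Alder becomes insolvent (initial).
  Fenton: +40 → 40 < 50
  Pike: +80 → 80 ≥ 50
Round 2 — Pike becomes insolvent.
  Norton: +20 → 20 < 70
No further insolvencies.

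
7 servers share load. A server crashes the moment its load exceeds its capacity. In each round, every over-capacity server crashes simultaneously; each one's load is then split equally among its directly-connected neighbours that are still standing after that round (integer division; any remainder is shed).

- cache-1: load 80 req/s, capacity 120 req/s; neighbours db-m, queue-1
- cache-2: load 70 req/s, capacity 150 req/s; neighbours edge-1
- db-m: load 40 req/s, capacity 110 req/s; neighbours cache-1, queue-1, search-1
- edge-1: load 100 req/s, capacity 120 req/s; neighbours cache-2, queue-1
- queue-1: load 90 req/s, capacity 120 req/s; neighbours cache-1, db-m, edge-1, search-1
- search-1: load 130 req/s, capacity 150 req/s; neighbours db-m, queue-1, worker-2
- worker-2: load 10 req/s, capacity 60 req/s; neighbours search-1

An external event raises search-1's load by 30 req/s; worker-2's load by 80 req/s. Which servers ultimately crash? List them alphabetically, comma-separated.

cache-1, cache-2, db-m, edge-1, queue-1, search-1, worker-2

Round 1 — search-1 at 160 > 150; worker-2 at 90 > 60. search-1, worker-2 crash.
  search-1 sheds 160 req/s to db-m, queue-1: 80 each.
    db-m: 40+80 = 120 > 110
    queue-1: 90+80 = 170 > 120
  worker-2 sheds 90 req/s: no online neighbours, lost.
Round 2 — db-m, queue-1 crash.
  db-m sheds 120 req/s to cache-1: 120 each.
    cache-1: 80+120 = 200 > 120
  queue-1 sheds 170 req/s to cache-1, edge-1: 85 each.
    cache-1: 200+85 = 285 > 120
    edge-1: 100+85 = 185 > 120
Round 3 — cache-1, edge-1 crash.
  cache-1 sheds 285 req/s: no online neighbours, lost.
  edge-1 sheds 185 req/s to cache-2: 185 each.
    cache-2: 70+185 = 255 > 150
Round 4 — cache-2 crashes.
  cache-2 sheds 255 req/s: no online neighbours, lost.
No further crashes.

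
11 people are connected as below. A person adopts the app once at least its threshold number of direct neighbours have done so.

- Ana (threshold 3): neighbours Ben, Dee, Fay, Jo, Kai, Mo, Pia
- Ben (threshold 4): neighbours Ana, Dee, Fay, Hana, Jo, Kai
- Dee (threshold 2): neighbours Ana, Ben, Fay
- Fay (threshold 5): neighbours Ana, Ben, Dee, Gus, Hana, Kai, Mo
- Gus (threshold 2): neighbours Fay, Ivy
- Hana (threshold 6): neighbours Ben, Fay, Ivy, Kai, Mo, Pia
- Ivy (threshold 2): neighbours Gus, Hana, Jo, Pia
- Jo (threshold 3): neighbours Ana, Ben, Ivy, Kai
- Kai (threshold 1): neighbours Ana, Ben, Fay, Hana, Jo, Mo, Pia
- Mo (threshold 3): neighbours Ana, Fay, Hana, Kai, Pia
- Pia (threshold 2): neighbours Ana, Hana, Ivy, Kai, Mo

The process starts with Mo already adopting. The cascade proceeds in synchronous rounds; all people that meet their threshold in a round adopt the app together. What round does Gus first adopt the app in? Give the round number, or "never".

never

Round 1 — Mo adopts the app (initial).
Round 2 — checking thresholds:
  Ana: 1 of 7 neighbours < 3, below threshold.
  Fay: 1 of 7 neighbours < 5, below threshold.
  Hana: 1 of 6 neighbours < 6, below threshold.
  Kai: 1 of 7 neighbours ≥ 1, adopts the app.
  Pia: 1 of 5 neighbours < 2, below threshold.
Round 3 — checking thresholds:
  Ana: 2 of 7 neighbours < 3, below threshold.
  Ben: 1 of 6 neighbours < 4, below threshold.
  Fay: 2 of 7 neighbours < 5, below threshold.
  Hana: 2 of 6 neighbours < 6, below threshold.
  Jo: 1 of 4 neighbours < 3, below threshold.
  Pia: 2 of 5 neighbours ≥ 2, adopts the app.
Round 4 — checking thresholds:
  Ana: 3 of 7 neighbours ≥ 3, adopts the app.
  Ben: 1 of 6 neighbours < 4, below threshold.
  Fay: 2 of 7 neighbours < 5, below threshold.
  Hana: 3 of 6 neighbours < 6, below threshold.
  Ivy: 1 of 4 neighbours < 2, below threshold.
  Jo: 1 of 4 neighbours < 3, below threshold.
Round 5 — no new adoptions; cascade stops.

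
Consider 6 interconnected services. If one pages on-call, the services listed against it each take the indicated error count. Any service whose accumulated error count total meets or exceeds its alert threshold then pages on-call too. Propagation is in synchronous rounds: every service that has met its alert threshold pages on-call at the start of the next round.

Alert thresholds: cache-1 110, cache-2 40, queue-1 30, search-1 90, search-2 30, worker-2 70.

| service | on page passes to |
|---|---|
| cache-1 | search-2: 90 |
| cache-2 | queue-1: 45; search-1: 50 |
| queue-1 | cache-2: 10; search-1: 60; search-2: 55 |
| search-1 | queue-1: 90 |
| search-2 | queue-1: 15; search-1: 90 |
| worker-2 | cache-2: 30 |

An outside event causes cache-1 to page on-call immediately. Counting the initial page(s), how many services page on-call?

Round 1 — cache-1 pages on-call (initial).
  search-2: +90 → 90 ≥ 30
Round 2 — search-2 pages on-call.
  queue-1: +15 → 15 < 30
  search-1: +90 → 90 ≥ 90
Round 3 — search-1 pages on-call.
  queue-1: +90 → 105 ≥ 30
Round 4 — queue-1 pages on-call.
  cache-2: +10 → 10 < 40
No further pages.

4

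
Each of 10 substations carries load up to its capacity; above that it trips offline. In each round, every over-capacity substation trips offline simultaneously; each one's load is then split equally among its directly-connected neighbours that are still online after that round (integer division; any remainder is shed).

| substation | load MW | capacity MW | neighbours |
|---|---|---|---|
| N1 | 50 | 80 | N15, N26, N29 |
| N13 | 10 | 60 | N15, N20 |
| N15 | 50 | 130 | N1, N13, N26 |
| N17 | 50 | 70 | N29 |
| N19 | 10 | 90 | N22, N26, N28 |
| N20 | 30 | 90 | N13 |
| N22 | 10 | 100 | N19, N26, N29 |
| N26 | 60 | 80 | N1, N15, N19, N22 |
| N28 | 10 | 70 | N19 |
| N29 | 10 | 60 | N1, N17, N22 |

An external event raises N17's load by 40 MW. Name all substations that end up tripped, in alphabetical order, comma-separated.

Round 1 — N17 at 90 > 70. N17 trips offline.
  N17 sheds 90 MW to N29: 90 each.
    N29: 10+90 = 100 > 60
Round 2 — N29 trips offline.
  N29 sheds 100 MW to N1, N22: 50 each.
    N1: 50+50 = 100 > 80
    N22: 10+50 = 60 ≤ 100
Round 3 — N1 trips offline.
  N1 sheds 100 MW to N15, N26: 50 each.
    N15: 50+50 = 100 ≤ 130
    N26: 60+50 = 110 > 80
Round 4 — N26 trips offline.
  N26 sheds 110 MW to N15, N19, N22: 36 each (2 lost).
    N15: 100+36 = 136 > 130
    N19: 10+36 = 46 ≤ 90
    N22: 60+36 = 96 ≤ 100
Round 5 — N15 trips offline.
  N15 sheds 136 MW to N13: 136 each.
    N13: 10+136 = 146 > 60
Round 6 — N13 trips offline.
  N13 sheds 146 MW to N20: 146 each.
    N20: 30+146 = 176 > 90
Round 7 — N20 trips offline.
  N20 sheds 176 MW: no online neighbours, lost.
No further trips.

N1, N13, N15, N17, N20, N26, N29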